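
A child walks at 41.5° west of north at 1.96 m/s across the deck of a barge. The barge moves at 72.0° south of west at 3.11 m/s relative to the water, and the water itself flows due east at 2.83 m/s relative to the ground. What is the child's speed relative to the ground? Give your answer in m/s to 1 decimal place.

1.6 m/s

In east/north components (m/s): child relative to barge = (-1.299, 1.468); barge relative to water = (-0.961, -2.958); water relative to ground = (2.830, 0.000).
Sum = (0.570, -1.490) m/s.
Speed = |(0.570, -1.490)| = 1.595 m/s.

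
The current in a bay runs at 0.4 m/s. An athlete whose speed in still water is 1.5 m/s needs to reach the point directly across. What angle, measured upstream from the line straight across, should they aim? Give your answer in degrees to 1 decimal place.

To cancel the current, the upstream component of the athlete's velocity must equal the flow: 1.5 sin θ = 0.4.
sin θ = 0.4 / 1.5 = 0.2667.
θ = arcsin(0.2667) = 15.466°.

15.5°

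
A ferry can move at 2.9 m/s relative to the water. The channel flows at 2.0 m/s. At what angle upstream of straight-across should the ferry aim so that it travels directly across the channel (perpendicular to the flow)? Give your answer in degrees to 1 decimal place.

43.6°

To cancel the current, the upstream component of the ferry's velocity must equal the flow: 2.9 sin θ = 2.0.
sin θ = 2.0 / 2.9 = 0.6897.
θ = arcsin(0.6897) = 43.603°.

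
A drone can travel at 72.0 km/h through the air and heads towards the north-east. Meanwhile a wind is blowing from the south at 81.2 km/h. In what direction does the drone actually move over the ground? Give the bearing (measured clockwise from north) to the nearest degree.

021°

Taking east as x and north as y: velocity relative to the air = (50.912, 50.912) km/h; the air relative to ground = (0.000, 81.200) km/h.
Velocity relative to ground = (50.912, 50.912) + (0.000, 81.200) = (50.912, 132.112) km/h.
Bearing = atan2(50.91, 132.11) = 21.08° clockwise from north.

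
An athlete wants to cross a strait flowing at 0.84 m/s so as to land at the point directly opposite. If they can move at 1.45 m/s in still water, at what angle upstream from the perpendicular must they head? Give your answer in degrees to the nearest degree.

To cancel the current, the upstream component of the athlete's velocity must equal the flow: 1.45 sin θ = 0.84.
sin θ = 0.84 / 1.45 = 0.5793.
θ = arcsin(0.5793) = 35.402°.

35°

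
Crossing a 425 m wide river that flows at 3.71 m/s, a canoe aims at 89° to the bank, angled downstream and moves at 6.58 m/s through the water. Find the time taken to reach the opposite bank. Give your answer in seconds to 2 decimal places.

64.60 s

The component of the canoe's velocity perpendicular to the bank is 6.58 × sin 89° = 6.579 m/s.
The current is parallel to the bank, so it does not affect the crossing time.
Time = 425 / 6.579 = 64.600 s.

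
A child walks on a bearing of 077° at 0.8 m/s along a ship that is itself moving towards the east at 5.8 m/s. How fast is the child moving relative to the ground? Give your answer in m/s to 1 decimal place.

6.6 m/s

Taking east as x and north as y: ship velocity = (5.800, 0.000) m/s; child velocity relative to ship = (0.779, 0.180) m/s.
Velocity relative to ground = (5.800, 0.000) + (0.779, 0.180) = (6.579, 0.180) m/s.
Speed = |(6.579, 0.180)| = 6.582 m/s.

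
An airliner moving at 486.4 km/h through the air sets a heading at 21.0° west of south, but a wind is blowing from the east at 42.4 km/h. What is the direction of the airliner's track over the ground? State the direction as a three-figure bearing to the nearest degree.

206°

Taking east as x and north as y: velocity relative to the air = (-174.310, -454.094) km/h; the air relative to ground = (-42.400, 0.000) km/h.
Velocity relative to ground = (-174.310, -454.094) + (-42.400, 0.000) = (-216.710, -454.094) km/h.
Bearing = atan2(-216.71, -454.09) = 205.51° clockwise from north.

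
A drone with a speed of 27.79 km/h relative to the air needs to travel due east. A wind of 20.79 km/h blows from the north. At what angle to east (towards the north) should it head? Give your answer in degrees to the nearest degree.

48°

The wind pushes perpendicular to the desired track; the heading must have a component into the wind equal to 20.79 km/h: 27.79 sin θ = 20.79.
sin θ = 0.7481, so θ = 48.427°.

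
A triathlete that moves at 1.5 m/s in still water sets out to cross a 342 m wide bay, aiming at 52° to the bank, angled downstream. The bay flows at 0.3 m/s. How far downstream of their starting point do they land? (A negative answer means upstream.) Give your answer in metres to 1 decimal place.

Perpendicular speed = 1.182 m/s; crossing time = 342 / 1.182 = 289.336 s.
Net downstream speed = 1.223 m/s.
Drift = 1.223 × 289.336 = 354.001 m (downstream).

354.0 m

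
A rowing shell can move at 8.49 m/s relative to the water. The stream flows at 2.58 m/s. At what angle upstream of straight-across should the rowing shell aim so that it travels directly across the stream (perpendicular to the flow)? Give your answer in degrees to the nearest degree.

18°

To cancel the current, the upstream component of the rowing shell's velocity must equal the flow: 8.49 sin θ = 2.58.
sin θ = 2.58 / 8.49 = 0.3039.
θ = arcsin(0.3039) = 17.691°.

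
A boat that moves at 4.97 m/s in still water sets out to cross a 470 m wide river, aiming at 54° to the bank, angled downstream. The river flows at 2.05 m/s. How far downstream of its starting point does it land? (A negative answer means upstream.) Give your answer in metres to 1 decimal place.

581.1 m

Perpendicular speed = 4.021 m/s; crossing time = 470 / 4.021 = 116.892 s.
Net downstream speed = 4.971 m/s.
Drift = 4.971 × 116.892 = 581.103 m (downstream).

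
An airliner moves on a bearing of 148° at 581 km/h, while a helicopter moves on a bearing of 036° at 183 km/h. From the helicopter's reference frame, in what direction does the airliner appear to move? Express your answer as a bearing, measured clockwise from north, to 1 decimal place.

162.6°

Taking east as x and north as y: airliner velocity = (307.883, -492.716) km/h; helicopter velocity = (107.565, 148.050) km/h.
Velocity of airliner relative to helicopter = (307.883, -492.716) − (107.565, 148.050) = (200.318, -640.766) km/h.
Bearing = atan2(200.32, -640.77) = 162.64° clockwise from north.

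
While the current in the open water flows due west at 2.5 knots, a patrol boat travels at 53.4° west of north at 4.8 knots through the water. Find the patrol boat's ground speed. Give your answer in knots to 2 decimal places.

6.97 knots

Taking east as x and north as y: velocity relative to the water = (-3.854, 2.862) knots; the water relative to ground = (-2.500, 0.000) knots.
Velocity relative to ground = (-3.854, 2.862) + (-2.500, 0.000) = (-6.354, 2.862) knots.
Speed = |(-6.354, 2.862)| = 6.968 knots.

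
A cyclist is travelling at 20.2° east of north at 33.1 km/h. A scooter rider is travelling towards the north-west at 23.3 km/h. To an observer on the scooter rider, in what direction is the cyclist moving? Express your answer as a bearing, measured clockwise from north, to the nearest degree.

062°

Taking east as x and north as y: cyclist velocity = (11.429, 31.064) km/h; scooter rider velocity = (-16.476, 16.476) km/h.
Velocity of cyclist relative to scooter rider = (11.429, 31.064) − (-16.476, 16.476) = (27.905, 14.589) km/h.
Bearing = atan2(27.90, 14.59) = 62.40° clockwise from north.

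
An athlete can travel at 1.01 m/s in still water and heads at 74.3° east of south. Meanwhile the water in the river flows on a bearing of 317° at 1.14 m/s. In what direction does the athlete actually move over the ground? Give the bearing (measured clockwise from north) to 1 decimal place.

Taking east as x and north as y: velocity relative to the water = (0.972, -0.273) m/s; the water relative to ground = (-0.777, 0.834) m/s.
Velocity relative to ground = (0.972, -0.273) + (-0.777, 0.834) = (0.195, 0.560) m/s.
Bearing = atan2(0.19, 0.56) = 19.17° clockwise from north.

019.2°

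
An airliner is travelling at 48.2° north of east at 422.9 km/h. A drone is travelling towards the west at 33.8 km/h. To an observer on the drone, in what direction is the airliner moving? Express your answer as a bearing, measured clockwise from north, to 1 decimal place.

Taking east as x and north as y: airliner velocity = (281.877, 315.262) km/h; drone velocity = (-33.800, 0.000) km/h.
Velocity of airliner relative to drone = (281.877, 315.262) − (-33.800, 0.000) = (315.677, 315.262) km/h.
Bearing = atan2(315.68, 315.26) = 45.04° clockwise from north.

045.0°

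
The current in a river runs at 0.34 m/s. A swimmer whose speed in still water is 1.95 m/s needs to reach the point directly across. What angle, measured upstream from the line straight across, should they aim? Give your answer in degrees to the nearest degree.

10°

To cancel the current, the upstream component of the swimmer's velocity must equal the flow: 1.95 sin θ = 0.34.
sin θ = 0.34 / 1.95 = 0.1744.
θ = arcsin(0.1744) = 10.041°.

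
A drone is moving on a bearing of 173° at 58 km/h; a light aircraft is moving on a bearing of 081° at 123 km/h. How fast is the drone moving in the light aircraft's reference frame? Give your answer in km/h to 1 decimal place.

137.8 km/h

Taking east as x and north as y: drone velocity = (7.068, -57.568) km/h; light aircraft velocity = (121.486, 19.241) km/h.
Velocity of drone relative to light aircraft = (7.068, -57.568) − (121.486, 19.241) = (-114.417, -76.809) km/h.
Magnitude = |(-114.417, -76.809)| = 137.808 km/h.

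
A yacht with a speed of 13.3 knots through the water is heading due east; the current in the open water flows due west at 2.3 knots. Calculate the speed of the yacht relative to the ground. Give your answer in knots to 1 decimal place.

Taking east as x and north as y: velocity relative to the water = (13.300, 0.000) knots; the water relative to ground = (-2.300, 0.000) knots.
Velocity relative to ground = (13.300, 0.000) + (-2.300, 0.000) = (11.000, 0.000) knots.
Speed = |(11.000, 0.000)| = 11.000 knots.

11.0 knots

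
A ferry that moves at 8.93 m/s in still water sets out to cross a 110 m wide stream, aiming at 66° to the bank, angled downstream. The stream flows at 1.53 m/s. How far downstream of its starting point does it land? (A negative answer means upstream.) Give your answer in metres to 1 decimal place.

69.6 m

Perpendicular speed = 8.158 m/s; crossing time = 110 / 8.158 = 13.484 s.
Net downstream speed = 5.162 m/s.
Drift = 5.162 × 13.484 = 69.605 m (downstream).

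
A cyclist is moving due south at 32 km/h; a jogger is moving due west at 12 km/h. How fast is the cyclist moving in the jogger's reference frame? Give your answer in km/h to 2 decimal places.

34.18 km/h

Taking east as x and north as y: cyclist velocity = (0.000, -32.000) km/h; jogger velocity = (-12.000, 0.000) km/h.
Velocity of cyclist relative to jogger = (0.000, -32.000) − (-12.000, 0.000) = (12.000, -32.000) km/h.
Magnitude = |(12.000, -32.000)| = 34.176 km/h.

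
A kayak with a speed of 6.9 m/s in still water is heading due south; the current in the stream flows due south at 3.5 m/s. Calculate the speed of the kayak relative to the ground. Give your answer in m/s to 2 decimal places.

Taking east as x and north as y: velocity relative to the water = (0.000, -6.900) m/s; the water relative to ground = (0.000, -3.500) m/s.
Velocity relative to ground = (0.000, -6.900) + (0.000, -3.500) = (0.000, -10.400) m/s.
Speed = |(0.000, -10.400)| = 10.400 m/s.

10.40 m/s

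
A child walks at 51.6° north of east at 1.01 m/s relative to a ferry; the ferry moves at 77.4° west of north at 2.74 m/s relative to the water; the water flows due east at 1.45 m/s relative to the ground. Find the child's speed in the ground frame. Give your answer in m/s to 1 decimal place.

In east/north components (m/s): child relative to ferry = (0.627, 0.792); ferry relative to water = (-2.674, 0.598); water relative to ground = (1.450, 0.000).
Sum = (-0.597, 1.389) m/s.
Speed = |(-0.597, 1.389)| = 1.512 m/s.

1.5 m/s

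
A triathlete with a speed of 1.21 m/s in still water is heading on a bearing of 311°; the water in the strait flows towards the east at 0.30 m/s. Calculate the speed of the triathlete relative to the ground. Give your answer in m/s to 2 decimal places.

1.00 m/s

Taking east as x and north as y: velocity relative to the water = (-0.913, 0.794) m/s; the water relative to ground = (0.300, 0.000) m/s.
Velocity relative to ground = (-0.913, 0.794) + (0.300, 0.000) = (-0.613, 0.794) m/s.
Speed = |(-0.613, 0.794)| = 1.003 m/s.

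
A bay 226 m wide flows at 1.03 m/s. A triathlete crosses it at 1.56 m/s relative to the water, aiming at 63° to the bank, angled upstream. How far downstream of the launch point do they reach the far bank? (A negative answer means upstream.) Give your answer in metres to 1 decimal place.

52.3 m

Perpendicular speed = 1.390 m/s; crossing time = 226 / 1.390 = 162.593 s.
Net downstream speed = 0.322 m/s.
Drift = 0.322 × 162.593 = 52.318 m (downstream).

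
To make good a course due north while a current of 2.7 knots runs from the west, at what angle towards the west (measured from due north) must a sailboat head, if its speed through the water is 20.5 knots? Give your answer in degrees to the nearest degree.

8°

The current pushes perpendicular to the desired track; the heading must have a component into the current equal to 2.7 knots: 20.5 sin θ = 2.7.
sin θ = 0.1317, so θ = 7.568°.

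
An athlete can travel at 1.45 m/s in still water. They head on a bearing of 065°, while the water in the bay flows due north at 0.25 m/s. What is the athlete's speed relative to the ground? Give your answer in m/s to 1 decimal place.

Taking east as x and north as y: velocity relative to the water = (1.314, 0.613) m/s; the water relative to ground = (0.000, 0.250) m/s.
Velocity relative to ground = (1.314, 0.613) + (0.000, 0.250) = (1.314, 0.863) m/s.
Speed = |(1.314, 0.863)| = 1.572 m/s.

1.6 m/s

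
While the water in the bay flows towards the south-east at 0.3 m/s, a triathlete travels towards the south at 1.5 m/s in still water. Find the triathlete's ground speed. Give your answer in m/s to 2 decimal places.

1.73 m/s

Taking east as x and north as y: velocity relative to the water = (0.000, -1.500) m/s; the water relative to ground = (0.212, -0.212) m/s.
Velocity relative to ground = (0.000, -1.500) + (0.212, -0.212) = (0.212, -1.712) m/s.
Speed = |(0.212, -1.712)| = 1.725 m/s.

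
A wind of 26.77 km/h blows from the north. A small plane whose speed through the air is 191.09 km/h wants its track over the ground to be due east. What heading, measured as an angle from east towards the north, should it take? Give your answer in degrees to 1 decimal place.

8.1°

The wind pushes perpendicular to the desired track; the heading must have a component into the wind equal to 26.77 km/h: 191.09 sin θ = 26.77.
sin θ = 0.1401, so θ = 8.053°.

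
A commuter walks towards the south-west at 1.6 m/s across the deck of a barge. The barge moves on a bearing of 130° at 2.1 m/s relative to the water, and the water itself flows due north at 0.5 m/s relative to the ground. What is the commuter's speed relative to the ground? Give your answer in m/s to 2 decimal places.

In east/north components (m/s): commuter relative to barge = (-1.131, -1.131); barge relative to water = (1.609, -1.350); water relative to ground = (0.000, 0.500).
Sum = (0.477, -1.981) m/s.
Speed = |(0.477, -1.981)| = 2.038 m/s.

2.04 m/s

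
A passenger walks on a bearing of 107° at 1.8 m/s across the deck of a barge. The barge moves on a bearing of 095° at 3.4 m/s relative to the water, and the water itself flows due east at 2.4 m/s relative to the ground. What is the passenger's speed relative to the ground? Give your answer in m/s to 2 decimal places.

7.55 m/s

In east/north components (m/s): passenger relative to barge = (1.721, -0.526); barge relative to water = (3.387, -0.296); water relative to ground = (2.400, 0.000).
Sum = (7.508, -0.823) m/s.
Speed = |(7.508, -0.823)| = 7.553 m/s.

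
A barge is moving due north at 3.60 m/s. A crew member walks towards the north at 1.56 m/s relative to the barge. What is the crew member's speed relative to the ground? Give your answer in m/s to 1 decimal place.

Taking east as x and north as y: barge velocity = (0.000, 3.600) m/s; crew member velocity relative to barge = (0.000, 1.560) m/s.
Velocity relative to ground = (0.000, 3.600) + (0.000, 1.560) = (0.000, 5.160) m/s.
Speed = |(0.000, 5.160)| = 5.160 m/s.

5.2 m/s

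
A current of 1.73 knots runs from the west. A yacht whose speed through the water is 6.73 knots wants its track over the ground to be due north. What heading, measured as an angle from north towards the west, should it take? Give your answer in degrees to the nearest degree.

The current pushes perpendicular to the desired track; the heading must have a component into the current equal to 1.73 knots: 6.73 sin θ = 1.73.
sin θ = 0.2571, so θ = 14.896°.

15°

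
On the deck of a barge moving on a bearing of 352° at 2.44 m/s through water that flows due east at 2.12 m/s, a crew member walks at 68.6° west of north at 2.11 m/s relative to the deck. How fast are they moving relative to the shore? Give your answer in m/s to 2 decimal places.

3.19 m/s

In east/north components (m/s): crew member relative to barge = (-1.965, 0.770); barge relative to water = (-0.340, 2.416); water relative to ground = (2.120, 0.000).
Sum = (-0.184, 3.186) m/s.
Speed = |(-0.184, 3.186)| = 3.191 m/s.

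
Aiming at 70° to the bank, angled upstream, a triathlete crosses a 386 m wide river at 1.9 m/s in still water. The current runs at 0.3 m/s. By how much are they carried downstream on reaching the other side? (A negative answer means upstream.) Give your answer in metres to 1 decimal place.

Perpendicular speed = 1.785 m/s; crossing time = 386 / 1.785 = 216.196 s.
Net downstream speed = -0.350 m/s.
Drift = -0.350 × 216.196 = -75.634 m (upstream).

-75.6 m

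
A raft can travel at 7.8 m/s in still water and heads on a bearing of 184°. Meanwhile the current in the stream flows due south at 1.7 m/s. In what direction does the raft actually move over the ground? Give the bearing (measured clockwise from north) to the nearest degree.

183°

Taking east as x and north as y: velocity relative to the water = (-0.544, -7.781) m/s; the water relative to ground = (0.000, -1.700) m/s.
Velocity relative to ground = (-0.544, -7.781) + (0.000, -1.700) = (-0.544, -9.481) m/s.
Bearing = atan2(-0.54, -9.48) = 183.28° clockwise from north.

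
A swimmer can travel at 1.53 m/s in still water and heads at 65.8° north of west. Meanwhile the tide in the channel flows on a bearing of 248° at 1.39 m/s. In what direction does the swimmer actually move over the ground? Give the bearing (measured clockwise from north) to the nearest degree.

Taking east as x and north as y: velocity relative to the water = (-0.627, 1.396) m/s; the water relative to ground = (-1.289, -0.521) m/s.
Velocity relative to ground = (-0.627, 1.396) + (-1.289, -0.521) = (-1.916, 0.875) m/s.
Bearing = atan2(-1.92, 0.87) = 294.54° clockwise from north.

295°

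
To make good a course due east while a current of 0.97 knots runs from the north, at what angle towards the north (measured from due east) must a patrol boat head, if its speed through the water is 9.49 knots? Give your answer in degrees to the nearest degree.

The current pushes perpendicular to the desired track; the heading must have a component into the current equal to 0.97 knots: 9.49 sin θ = 0.97.
sin θ = 0.1022, so θ = 5.867°.

6°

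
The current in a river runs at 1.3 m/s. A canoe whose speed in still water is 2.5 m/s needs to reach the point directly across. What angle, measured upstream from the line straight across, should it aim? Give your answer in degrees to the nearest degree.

To cancel the current, the upstream component of the canoe's velocity must equal the flow: 2.5 sin θ = 1.3.
sin θ = 1.3 / 2.5 = 0.5200.
θ = arcsin(0.5200) = 31.332°.

31°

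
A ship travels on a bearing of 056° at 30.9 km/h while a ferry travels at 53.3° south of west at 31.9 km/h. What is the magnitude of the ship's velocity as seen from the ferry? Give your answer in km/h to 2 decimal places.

61.91 km/h

Taking east as x and north as y: ship velocity = (25.617, 17.279) km/h; ferry velocity = (-19.064, -25.577) km/h.
Velocity of ship relative to ferry = (25.617, 17.279) − (-19.064, -25.577) = (44.682, 42.856) km/h.
Magnitude = |(44.682, 42.856)| = 61.912 km/h.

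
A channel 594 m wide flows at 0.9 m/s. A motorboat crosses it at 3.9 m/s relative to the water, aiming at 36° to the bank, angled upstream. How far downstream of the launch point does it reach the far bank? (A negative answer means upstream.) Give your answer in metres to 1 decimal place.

-584.4 m

Perpendicular speed = 2.292 m/s; crossing time = 594 / 2.292 = 259.121 s.
Net downstream speed = -2.255 m/s.
Drift = -2.255 × 259.121 = -584.362 m (upstream).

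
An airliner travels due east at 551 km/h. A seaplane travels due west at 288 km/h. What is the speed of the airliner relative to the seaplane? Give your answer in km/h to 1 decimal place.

839.0 km/h

Taking east as x and north as y: airliner velocity = (551.000, 0.000) km/h; seaplane velocity = (-288.000, 0.000) km/h.
Velocity of airliner relative to seaplane = (551.000, 0.000) − (-288.000, 0.000) = (839.000, 0.000) km/h.
Magnitude = |(839.000, 0.000)| = 839.000 km/h.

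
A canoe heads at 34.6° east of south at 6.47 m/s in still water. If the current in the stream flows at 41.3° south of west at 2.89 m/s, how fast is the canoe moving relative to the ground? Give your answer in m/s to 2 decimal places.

7.39 m/s

Taking east as x and north as y: velocity relative to the water = (3.674, -5.326) m/s; the water relative to ground = (-2.171, -1.907) m/s.
Velocity relative to ground = (3.674, -5.326) + (-2.171, -1.907) = (1.503, -7.233) m/s.
Speed = |(1.503, -7.233)| = 7.388 m/s.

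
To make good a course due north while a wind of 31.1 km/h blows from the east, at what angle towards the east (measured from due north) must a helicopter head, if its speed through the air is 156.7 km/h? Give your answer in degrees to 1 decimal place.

The wind pushes perpendicular to the desired track; the heading must have a component into the wind equal to 31.1 km/h: 156.7 sin θ = 31.1.
sin θ = 0.1985, so θ = 11.447°.

11.4°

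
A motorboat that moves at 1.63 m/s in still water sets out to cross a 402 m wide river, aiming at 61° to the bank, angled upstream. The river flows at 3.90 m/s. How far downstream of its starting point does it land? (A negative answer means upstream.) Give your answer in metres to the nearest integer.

877 m

Perpendicular speed = 1.426 m/s; crossing time = 402 / 1.426 = 281.981 s.
Net downstream speed = 3.110 m/s.
Drift = 3.110 × 281.981 = 876.892 m (downstream).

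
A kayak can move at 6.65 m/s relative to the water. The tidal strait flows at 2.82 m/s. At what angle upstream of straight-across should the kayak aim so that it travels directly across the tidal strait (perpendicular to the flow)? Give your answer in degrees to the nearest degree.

25°

To cancel the current, the upstream component of the kayak's velocity must equal the flow: 6.65 sin θ = 2.82.
sin θ = 2.82 / 6.65 = 0.4241.
θ = arcsin(0.4241) = 25.091°.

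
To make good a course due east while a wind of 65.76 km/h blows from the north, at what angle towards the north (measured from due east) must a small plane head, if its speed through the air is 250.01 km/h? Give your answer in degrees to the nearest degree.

15°

The wind pushes perpendicular to the desired track; the heading must have a component into the wind equal to 65.76 km/h: 250.01 sin θ = 65.76.
sin θ = 0.2630, so θ = 15.250°.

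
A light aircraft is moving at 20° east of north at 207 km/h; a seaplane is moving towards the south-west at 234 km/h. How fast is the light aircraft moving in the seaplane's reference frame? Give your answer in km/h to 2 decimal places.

Taking east as x and north as y: light aircraft velocity = (70.798, 194.516) km/h; seaplane velocity = (-165.463, -165.463) km/h.
Velocity of light aircraft relative to seaplane = (70.798, 194.516) − (-165.463, -165.463) = (236.261, 359.979) km/h.
Magnitude = |(236.261, 359.979)| = 430.586 km/h.

430.59 km/h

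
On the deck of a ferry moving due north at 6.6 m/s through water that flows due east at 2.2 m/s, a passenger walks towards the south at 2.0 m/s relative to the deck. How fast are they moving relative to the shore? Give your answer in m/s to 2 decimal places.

5.10 m/s

In east/north components (m/s): passenger relative to ferry = (0.000, -2.000); ferry relative to water = (0.000, 6.600); water relative to ground = (2.200, 0.000).
Sum = (2.200, 4.600) m/s.
Speed = |(2.200, 4.600)| = 5.099 m/s.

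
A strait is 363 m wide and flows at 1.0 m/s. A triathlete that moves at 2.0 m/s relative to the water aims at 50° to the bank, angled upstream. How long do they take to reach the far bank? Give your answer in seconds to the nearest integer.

The component of the triathlete's velocity perpendicular to the bank is 2.0 × sin 50° = 1.532 m/s.
The current is parallel to the bank, so it does not affect the crossing time.
Time = 363 / 1.532 = 236.931 s.

237 s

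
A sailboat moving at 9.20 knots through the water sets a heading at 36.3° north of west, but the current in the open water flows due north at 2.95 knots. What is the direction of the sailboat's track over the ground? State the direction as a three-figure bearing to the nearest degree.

319°

Taking east as x and north as y: velocity relative to the water = (-7.415, 5.447) knots; the water relative to ground = (0.000, 2.950) knots.
Velocity relative to ground = (-7.415, 5.447) + (0.000, 2.950) = (-7.415, 8.397) knots.
Bearing = atan2(-7.41, 8.40) = 318.55° clockwise from north.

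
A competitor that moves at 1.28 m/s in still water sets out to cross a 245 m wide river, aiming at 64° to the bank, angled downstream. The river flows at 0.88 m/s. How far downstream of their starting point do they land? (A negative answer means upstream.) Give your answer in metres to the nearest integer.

307 m

Perpendicular speed = 1.150 m/s; crossing time = 245 / 1.150 = 212.959 s.
Net downstream speed = 1.441 m/s.
Drift = 1.441 × 212.959 = 306.898 m (downstream).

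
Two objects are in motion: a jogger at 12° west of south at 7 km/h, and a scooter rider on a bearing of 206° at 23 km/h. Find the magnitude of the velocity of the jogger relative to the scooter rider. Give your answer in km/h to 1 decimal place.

Taking east as x and north as y: jogger velocity = (-1.455, -6.847) km/h; scooter rider velocity = (-10.083, -20.672) km/h.
Velocity of jogger relative to scooter rider = (-1.455, -6.847) − (-10.083, -20.672) = (8.627, 13.825) km/h.
Magnitude = |(8.627, 13.825)| = 16.296 km/h.

16.3 km/h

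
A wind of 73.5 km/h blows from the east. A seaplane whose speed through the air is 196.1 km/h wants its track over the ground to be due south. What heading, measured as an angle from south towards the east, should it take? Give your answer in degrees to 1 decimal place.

22.0°

The wind pushes perpendicular to the desired track; the heading must have a component into the wind equal to 73.5 km/h: 196.1 sin θ = 73.5.
sin θ = 0.3748, so θ = 22.012°.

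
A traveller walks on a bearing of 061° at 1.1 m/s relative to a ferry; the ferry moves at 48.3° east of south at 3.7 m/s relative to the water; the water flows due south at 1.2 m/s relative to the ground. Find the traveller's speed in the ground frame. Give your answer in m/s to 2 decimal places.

4.86 m/s

In east/north components (m/s): traveller relative to ferry = (0.962, 0.533); ferry relative to water = (2.763, -2.461); water relative to ground = (0.000, -1.200).
Sum = (3.725, -3.128) m/s.
Speed = |(3.725, -3.128)| = 4.864 m/s.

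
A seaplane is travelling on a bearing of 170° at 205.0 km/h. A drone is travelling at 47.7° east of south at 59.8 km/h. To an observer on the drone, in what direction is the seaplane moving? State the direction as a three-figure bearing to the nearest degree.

Taking east as x and north as y: seaplane velocity = (35.598, -201.886) km/h; drone velocity = (44.230, -40.246) km/h.
Velocity of seaplane relative to drone = (35.598, -201.886) − (44.230, -40.246) = (-8.632, -161.639) km/h.
Bearing = atan2(-8.63, -161.64) = 183.06° clockwise from north.

183°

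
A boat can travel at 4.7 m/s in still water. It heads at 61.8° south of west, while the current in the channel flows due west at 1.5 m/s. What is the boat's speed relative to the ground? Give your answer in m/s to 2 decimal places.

Taking east as x and north as y: velocity relative to the water = (-2.221, -4.142) m/s; the water relative to ground = (-1.500, 0.000) m/s.
Velocity relative to ground = (-2.221, -4.142) + (-1.500, 0.000) = (-3.721, -4.142) m/s.
Speed = |(-3.721, -4.142)| = 5.568 m/s.

5.57 m/s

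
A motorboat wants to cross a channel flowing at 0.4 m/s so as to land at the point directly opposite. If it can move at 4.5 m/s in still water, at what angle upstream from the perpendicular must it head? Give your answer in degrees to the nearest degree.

To cancel the current, the upstream component of the motorboat's velocity must equal the flow: 4.5 sin θ = 0.4.
sin θ = 0.4 / 4.5 = 0.0889.
θ = arcsin(0.0889) = 5.100°.

5°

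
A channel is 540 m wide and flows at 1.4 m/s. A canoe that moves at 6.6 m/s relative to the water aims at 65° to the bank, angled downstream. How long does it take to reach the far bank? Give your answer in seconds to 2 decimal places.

90.28 s

The component of the canoe's velocity perpendicular to the bank is 6.6 × sin 65° = 5.982 m/s.
The flow acts along the bank and has no component across it.
Time = 540 / 5.982 = 90.276 s.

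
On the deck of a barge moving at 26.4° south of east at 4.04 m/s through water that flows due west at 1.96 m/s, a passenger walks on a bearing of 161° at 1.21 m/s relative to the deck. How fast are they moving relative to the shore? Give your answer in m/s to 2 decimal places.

In east/north components (m/s): passenger relative to barge = (0.394, -1.144); barge relative to water = (3.619, -1.796); water relative to ground = (-1.960, 0.000).
Sum = (2.053, -2.940) m/s.
Speed = |(2.053, -2.940)| = 3.586 m/s.

3.59 m/s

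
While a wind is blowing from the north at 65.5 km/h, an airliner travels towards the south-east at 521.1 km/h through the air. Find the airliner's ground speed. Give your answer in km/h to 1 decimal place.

Taking east as x and north as y: velocity relative to the air = (368.473, -368.473) km/h; the air relative to ground = (0.000, -65.500) km/h.
Velocity relative to ground = (368.473, -368.473) + (0.000, -65.500) = (368.473, -433.973) km/h.
Speed = |(368.473, -433.973)| = 569.303 km/h.

569.3 km/h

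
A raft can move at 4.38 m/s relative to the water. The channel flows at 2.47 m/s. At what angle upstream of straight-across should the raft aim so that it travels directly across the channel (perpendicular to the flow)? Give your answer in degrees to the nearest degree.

34°

To cancel the current, the upstream component of the raft's velocity must equal the flow: 4.38 sin θ = 2.47.
sin θ = 2.47 / 4.38 = 0.5639.
θ = arcsin(0.5639) = 34.328°.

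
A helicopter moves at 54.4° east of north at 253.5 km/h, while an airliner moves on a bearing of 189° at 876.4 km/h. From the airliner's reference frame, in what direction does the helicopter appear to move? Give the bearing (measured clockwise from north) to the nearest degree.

Taking east as x and north as y: helicopter velocity = (206.121, 147.568) km/h; airliner velocity = (-137.099, -865.610) km/h.
Velocity of helicopter relative to airliner = (206.121, 147.568) − (-137.099, -865.610) = (343.220, 1013.178) km/h.
Bearing = atan2(343.22, 1013.18) = 18.71° clockwise from north.

019°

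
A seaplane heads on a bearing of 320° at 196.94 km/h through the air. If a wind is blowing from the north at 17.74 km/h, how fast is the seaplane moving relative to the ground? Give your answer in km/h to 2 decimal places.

183.70 km/h

Taking east as x and north as y: velocity relative to the air = (-126.591, 150.865) km/h; the air relative to ground = (0.000, -17.740) km/h.
Velocity relative to ground = (-126.591, 150.865) + (0.000, -17.740) = (-126.591, 133.125) km/h.
Speed = |(-126.591, 133.125)| = 183.705 km/h.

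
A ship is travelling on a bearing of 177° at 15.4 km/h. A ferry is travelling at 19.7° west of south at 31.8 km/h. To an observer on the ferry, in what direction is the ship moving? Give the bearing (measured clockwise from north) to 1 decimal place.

Taking east as x and north as y: ship velocity = (0.806, -15.379) km/h; ferry velocity = (-10.720, -29.939) km/h.
Velocity of ship relative to ferry = (0.806, -15.379) − (-10.720, -29.939) = (11.526, 14.560) km/h.
Bearing = atan2(11.53, 14.56) = 38.37° clockwise from north.

038.4°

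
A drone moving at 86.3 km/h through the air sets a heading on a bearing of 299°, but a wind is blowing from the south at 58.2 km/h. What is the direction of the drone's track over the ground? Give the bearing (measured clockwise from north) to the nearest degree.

Taking east as x and north as y: velocity relative to the air = (-75.480, 41.839) km/h; the air relative to ground = (0.000, 58.200) km/h.
Velocity relative to ground = (-75.480, 41.839) + (0.000, 58.200) = (-75.480, 100.039) km/h.
Bearing = atan2(-75.48, 100.04) = 322.97° clockwise from north.

323°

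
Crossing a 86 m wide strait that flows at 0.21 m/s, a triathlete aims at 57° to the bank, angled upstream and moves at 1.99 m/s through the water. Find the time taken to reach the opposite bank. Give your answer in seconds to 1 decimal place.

The component of the triathlete's velocity perpendicular to the bank is 1.99 × sin 57° = 1.669 m/s.
Only the cross-stream component determines the crossing time; the current contributes nothing perpendicular to the bank.
Time = 86 / 1.669 = 51.529 s.

51.5 s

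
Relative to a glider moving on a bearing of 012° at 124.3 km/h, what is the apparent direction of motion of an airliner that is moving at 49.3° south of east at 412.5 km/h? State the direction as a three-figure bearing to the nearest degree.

Taking east as x and north as y: airliner velocity = (268.991, -312.730) km/h; glider velocity = (25.843, 121.584) km/h.
Velocity of airliner relative to glider = (268.991, -312.730) − (25.843, 121.584) = (243.147, -434.314) km/h.
Bearing = atan2(243.15, -434.31) = 150.76° clockwise from north.

151°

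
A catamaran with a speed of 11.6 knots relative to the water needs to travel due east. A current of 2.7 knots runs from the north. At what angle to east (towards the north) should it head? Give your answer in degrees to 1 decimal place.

The current pushes perpendicular to the desired track; the heading must have a component into the current equal to 2.7 knots: 11.6 sin θ = 2.7.
sin θ = 0.2328, so θ = 13.460°.

13.5°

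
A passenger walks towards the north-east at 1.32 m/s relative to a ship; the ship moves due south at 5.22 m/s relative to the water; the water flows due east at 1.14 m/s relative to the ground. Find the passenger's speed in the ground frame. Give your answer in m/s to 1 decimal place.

In east/north components (m/s): passenger relative to ship = (0.933, 0.933); ship relative to water = (0.000, -5.220); water relative to ground = (1.140, 0.000).
Sum = (2.073, -4.287) m/s.
Speed = |(2.073, -4.287)| = 4.762 m/s.

4.8 m/s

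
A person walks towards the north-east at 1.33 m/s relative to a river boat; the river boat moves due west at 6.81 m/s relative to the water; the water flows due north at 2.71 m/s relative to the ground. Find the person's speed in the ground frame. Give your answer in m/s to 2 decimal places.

6.91 m/s

In east/north components (m/s): person relative to river boat = (0.940, 0.940); river boat relative to water = (-6.810, 0.000); water relative to ground = (0.000, 2.710).
Sum = (-5.870, 3.650) m/s.
Speed = |(-5.870, 3.650)| = 6.912 m/s.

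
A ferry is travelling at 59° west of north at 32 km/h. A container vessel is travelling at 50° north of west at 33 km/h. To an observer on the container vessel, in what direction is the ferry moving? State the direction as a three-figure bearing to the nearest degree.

Taking east as x and north as y: ferry velocity = (-27.429, 16.481) km/h; container vessel velocity = (-21.212, 25.279) km/h.
Velocity of ferry relative to container vessel = (-27.429, 16.481) − (-21.212, 25.279) = (-6.217, -8.798) km/h.
Bearing = atan2(-6.22, -8.80) = 215.25° clockwise from north.

215°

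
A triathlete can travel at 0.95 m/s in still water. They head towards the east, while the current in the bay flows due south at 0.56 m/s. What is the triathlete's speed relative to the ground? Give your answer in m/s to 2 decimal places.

Taking east as x and north as y: velocity relative to the water = (0.950, 0.000) m/s; the water relative to ground = (0.000, -0.560) m/s.
Velocity relative to ground = (0.950, 0.000) + (0.000, -0.560) = (0.950, -0.560) m/s.
Speed = |(0.950, -0.560)| = 1.103 m/s.

1.10 m/s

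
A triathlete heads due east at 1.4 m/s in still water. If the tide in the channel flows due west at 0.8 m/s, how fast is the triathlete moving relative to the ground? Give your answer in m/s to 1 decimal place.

0.6 m/s

Taking east as x and north as y: velocity relative to the water = (1.400, 0.000) m/s; the water relative to ground = (-0.800, 0.000) m/s.
Velocity relative to ground = (1.400, 0.000) + (-0.800, 0.000) = (0.600, 0.000) m/s.
Speed = |(0.600, 0.000)| = 0.600 m/s.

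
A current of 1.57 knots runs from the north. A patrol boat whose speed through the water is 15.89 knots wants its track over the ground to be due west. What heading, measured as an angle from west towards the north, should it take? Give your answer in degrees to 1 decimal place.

The current pushes perpendicular to the desired track; the heading must have a component into the current equal to 1.57 knots: 15.89 sin θ = 1.57.
sin θ = 0.0988, so θ = 5.670°.

5.7°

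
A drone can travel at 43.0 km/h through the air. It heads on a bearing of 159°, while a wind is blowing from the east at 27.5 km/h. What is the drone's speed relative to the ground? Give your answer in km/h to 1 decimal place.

41.9 km/h

Taking east as x and north as y: velocity relative to the air = (15.410, -40.144) km/h; the air relative to ground = (-27.500, 0.000) km/h.
Velocity relative to ground = (15.410, -40.144) + (-27.500, 0.000) = (-12.090, -40.144) km/h.
Speed = |(-12.090, -40.144)| = 41.925 km/h.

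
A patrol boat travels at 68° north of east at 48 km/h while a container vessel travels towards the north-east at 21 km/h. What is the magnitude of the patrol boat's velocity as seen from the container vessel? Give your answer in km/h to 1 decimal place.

Taking east as x and north as y: patrol boat velocity = (17.981, 44.505) km/h; container vessel velocity = (14.849, 14.849) km/h.
Velocity of patrol boat relative to container vessel = (17.981, 44.505) − (14.849, 14.849) = (3.132, 29.656) km/h.
Magnitude = |(3.132, 29.656)| = 29.820 km/h.

29.8 km/h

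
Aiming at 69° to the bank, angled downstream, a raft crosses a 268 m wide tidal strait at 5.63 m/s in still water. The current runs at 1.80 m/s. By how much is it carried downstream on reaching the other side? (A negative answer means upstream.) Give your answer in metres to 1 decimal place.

194.7 m

Perpendicular speed = 5.256 m/s; crossing time = 268 / 5.256 = 50.989 s.
Net downstream speed = 3.818 m/s.
Drift = 3.818 × 50.989 = 194.655 m (downstream).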